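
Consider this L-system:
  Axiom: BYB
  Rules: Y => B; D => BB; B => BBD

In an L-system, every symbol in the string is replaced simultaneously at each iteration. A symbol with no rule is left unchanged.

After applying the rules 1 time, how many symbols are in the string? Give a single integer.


Answer: 7

Derivation:
Step 0: length = 3
Step 1: length = 7


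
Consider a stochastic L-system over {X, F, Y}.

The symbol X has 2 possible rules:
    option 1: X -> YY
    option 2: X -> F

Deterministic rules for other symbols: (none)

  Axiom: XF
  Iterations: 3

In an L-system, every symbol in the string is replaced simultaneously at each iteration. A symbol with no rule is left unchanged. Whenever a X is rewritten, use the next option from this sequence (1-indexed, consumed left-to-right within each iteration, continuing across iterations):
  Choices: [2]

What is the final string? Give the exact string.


Answer: FF

Derivation:
Step 0: XF
Step 1: FF  (used choices [2])
Step 2: FF  (used choices [])
Step 3: FF  (used choices [])


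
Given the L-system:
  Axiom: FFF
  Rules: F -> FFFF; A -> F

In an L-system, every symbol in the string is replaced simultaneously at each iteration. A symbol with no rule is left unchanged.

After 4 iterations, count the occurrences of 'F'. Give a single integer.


Answer: 768

Derivation:
Step 0: FFF  (3 'F')
Step 1: FFFFFFFFFFFF  (12 'F')
Step 2: FFFFFFFFFFFFFFFFFFFFFFFFFFFFFFFFFFFFFFFFFFFFFFFF  (48 'F')
Step 3: FFFFFFFFFFFFFFFFFFFFFFFFFFFFFFFFFFFFFFFFFFFFFFFFFFFFFFFFFFFFFFFFFFFFFFFFFFFFFFFFFFFFFFFFFFFFFFFFFFFFFFFFFFFFFFFFFFFFFFFFFFFFFFFFFFFFFFFFFFFFFFFFFFFFFFFFFFFFFFFFFFFFFFFFFFFFFFFFFFFFFFFFFFFFFFFF  (192 'F')
Step 4: FFFFFFFFFFFFFFFFFFFFFFFFFFFFFFFFFFFFFFFFFFFFFFFFFFFFFFFFFFFFFFFFFFFFFFFFFFFFFFFFFFFFFFFFFFFFFFFFFFFFFFFFFFFFFFFFFFFFFFFFFFFFFFFFFFFFFFFFFFFFFFFFFFFFFFFFFFFFFFFFFFFFFFFFFFFFFFFFFFFFFFFFFFFFFFFFFFFFFFFFFFFFFFFFFFFFFFFFFFFFFFFFFFFFFFFFFFFFFFFFFFFFFFFFFFFFFFFFFFFFFFFFFFFFFFFFFFFFFFFFFFFFFFFFFFFFFFFFFFFFFFFFFFFFFFFFFFFFFFFFFFFFFFFFFFFFFFFFFFFFFFFFFFFFFFFFFFFFFFFFFFFFFFFFFFFFFFFFFFFFFFFFFFFFFFFFFFFFFFFFFFFFFFFFFFFFFFFFFFFFFFFFFFFFFFFFFFFFFFFFFFFFFFFFFFFFFFFFFFFFFFFFFFFFFFFFFFFFFFFFFFFFFFFFFFFFFFFFFFFFFFFFFFFFFFFFFFFFFFFFFFFFFFFFFFFFFFFFFFFFFFFFFFFFFFFFFFFFFFFFFFFFFFFFFFFFFFFFFFFFFFFFFFFFFFFFFFFFFFFFFFFFFFFFFFFFFFFFFFFFFFFFFFFFFFFFFFFFFFFFFFFFFFFFFFFFFFFFFFFFFFFFFFFFFFFFFFFFFFFFFFFFFFFFFFFFFFFFFFFFFFFFFFFFFFFFFFFFFFFFFFFFFFFFFFFFFFFFFFFFFFFFFFFFFFFFFFFFFFFFFFFFFFFF  (768 'F')


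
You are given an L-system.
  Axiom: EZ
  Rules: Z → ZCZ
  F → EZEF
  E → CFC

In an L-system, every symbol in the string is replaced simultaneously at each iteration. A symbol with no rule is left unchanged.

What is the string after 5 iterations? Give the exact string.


Answer: CCCFCZCZCFCEZEFCZCZCZCZCZCZCZCZCCFCZCZCFCEZEFCCEZEFCZCZCZCZCEZEFCCFCZCZCFCEZEFCZCZCZCZCZCZCZCZCZCZCZCZCZCZCZCZCZCZCZCZCZCZCZCZCZCZCZCZCZCZCZCZ

Derivation:
Step 0: EZ
Step 1: CFCZCZ
Step 2: CEZEFCZCZCZCZ
Step 3: CCFCZCZCFCEZEFCZCZCZCZCZCZCZCZ
Step 4: CCEZEFCZCZCZCZCEZEFCCFCZCZCFCEZEFCZCZCZCZCZCZCZCZCZCZCZCZCZCZCZCZ
Step 5: CCCFCZCZCFCEZEFCZCZCZCZCZCZCZCZCCFCZCZCFCEZEFCCEZEFCZCZCZCZCEZEFCCFCZCZCFCEZEFCZCZCZCZCZCZCZCZCZCZCZCZCZCZCZCZCZCZCZCZCZCZCZCZCZCZCZCZCZCZCZCZ


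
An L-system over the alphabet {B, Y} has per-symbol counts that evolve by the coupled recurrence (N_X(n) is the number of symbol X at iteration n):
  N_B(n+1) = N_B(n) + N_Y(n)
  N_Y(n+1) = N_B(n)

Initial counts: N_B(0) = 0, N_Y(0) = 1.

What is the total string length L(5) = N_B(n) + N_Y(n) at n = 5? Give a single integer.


Step 0: N_B=0, N_Y=1, L=1
Step 1: N_B=1, N_Y=0, L=1
Step 2: N_B=1, N_Y=1, L=2
Step 3: N_B=2, N_Y=1, L=3
Step 4: N_B=3, N_Y=2, L=5
Step 5: N_B=5, N_Y=3, L=8

Answer: 8


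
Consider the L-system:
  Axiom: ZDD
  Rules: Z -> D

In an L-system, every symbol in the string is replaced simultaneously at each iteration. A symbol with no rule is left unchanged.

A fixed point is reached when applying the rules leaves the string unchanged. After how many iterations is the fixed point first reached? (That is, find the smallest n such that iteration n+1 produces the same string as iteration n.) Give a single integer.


Answer: 1

Derivation:
Step 0: ZDD
Step 1: DDD
Step 2: DDD  (unchanged — fixed point at step 1)


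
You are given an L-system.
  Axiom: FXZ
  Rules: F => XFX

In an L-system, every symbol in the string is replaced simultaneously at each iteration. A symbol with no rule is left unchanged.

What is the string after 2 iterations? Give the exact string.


Answer: XXFXXXZ

Derivation:
Step 0: FXZ
Step 1: XFXXZ
Step 2: XXFXXXZ


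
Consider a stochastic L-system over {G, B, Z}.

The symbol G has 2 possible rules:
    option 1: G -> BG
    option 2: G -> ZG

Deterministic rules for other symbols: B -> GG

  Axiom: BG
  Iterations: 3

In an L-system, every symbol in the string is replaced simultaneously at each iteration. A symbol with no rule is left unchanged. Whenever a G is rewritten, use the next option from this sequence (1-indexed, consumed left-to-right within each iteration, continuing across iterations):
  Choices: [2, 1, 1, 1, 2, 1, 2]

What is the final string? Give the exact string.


Step 0: BG
Step 1: GGZG  (used choices [2])
Step 2: BGBGZBG  (used choices [1, 1, 1])
Step 3: GGZGGGBGZGGZG  (used choices [2, 1, 2])

Answer: GGZGGGBGZGGZG


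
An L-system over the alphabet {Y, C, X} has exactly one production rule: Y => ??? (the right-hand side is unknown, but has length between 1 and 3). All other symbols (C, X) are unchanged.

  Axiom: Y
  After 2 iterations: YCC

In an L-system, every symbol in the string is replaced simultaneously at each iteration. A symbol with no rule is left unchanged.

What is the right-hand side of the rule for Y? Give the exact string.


Trying Y => YC:
  Step 0: Y
  Step 1: YC
  Step 2: YCC
Matches the given result.

Answer: YC


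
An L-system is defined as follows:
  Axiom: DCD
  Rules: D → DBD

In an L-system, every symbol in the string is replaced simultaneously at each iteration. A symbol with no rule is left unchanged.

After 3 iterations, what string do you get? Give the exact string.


Step 0: DCD
Step 1: DBDCDBD
Step 2: DBDBDBDCDBDBDBD
Step 3: DBDBDBDBDBDBDBDCDBDBDBDBDBDBDBD

Answer: DBDBDBDBDBDBDBDCDBDBDBDBDBDBDBD


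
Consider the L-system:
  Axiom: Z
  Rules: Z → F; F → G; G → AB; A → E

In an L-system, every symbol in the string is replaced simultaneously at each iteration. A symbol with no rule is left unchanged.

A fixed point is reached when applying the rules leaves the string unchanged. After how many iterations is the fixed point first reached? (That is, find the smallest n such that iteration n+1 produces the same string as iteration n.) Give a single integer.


Step 0: Z
Step 1: F
Step 2: G
Step 3: AB
Step 4: EB
Step 5: EB  (unchanged — fixed point at step 4)

Answer: 4


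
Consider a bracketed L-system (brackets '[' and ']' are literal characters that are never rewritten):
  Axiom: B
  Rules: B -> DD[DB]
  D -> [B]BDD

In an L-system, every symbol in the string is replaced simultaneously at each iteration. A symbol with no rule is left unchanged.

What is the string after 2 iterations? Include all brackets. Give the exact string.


Answer: [B]BDD[B]BDD[[B]BDDDD[DB]]

Derivation:
Step 0: B
Step 1: DD[DB]
Step 2: [B]BDD[B]BDD[[B]BDDDD[DB]]


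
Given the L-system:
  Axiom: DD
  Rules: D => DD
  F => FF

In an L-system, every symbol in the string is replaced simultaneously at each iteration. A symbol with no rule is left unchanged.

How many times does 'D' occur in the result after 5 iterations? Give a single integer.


Step 0: DD  (2 'D')
Step 1: DDDD  (4 'D')
Step 2: DDDDDDDD  (8 'D')
Step 3: DDDDDDDDDDDDDDDD  (16 'D')
Step 4: DDDDDDDDDDDDDDDDDDDDDDDDDDDDDDDD  (32 'D')
Step 5: DDDDDDDDDDDDDDDDDDDDDDDDDDDDDDDDDDDDDDDDDDDDDDDDDDDDDDDDDDDDDDDD  (64 'D')

Answer: 64


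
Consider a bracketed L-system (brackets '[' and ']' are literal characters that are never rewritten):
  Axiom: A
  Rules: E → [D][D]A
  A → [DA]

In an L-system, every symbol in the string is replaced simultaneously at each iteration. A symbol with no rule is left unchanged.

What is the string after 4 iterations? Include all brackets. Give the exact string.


Answer: [D[D[D[DA]]]]

Derivation:
Step 0: A
Step 1: [DA]
Step 2: [D[DA]]
Step 3: [D[D[DA]]]
Step 4: [D[D[D[DA]]]]


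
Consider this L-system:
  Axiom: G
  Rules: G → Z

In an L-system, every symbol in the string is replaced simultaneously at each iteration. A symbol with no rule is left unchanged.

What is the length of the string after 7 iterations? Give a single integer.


Step 0: length = 1
Step 1: length = 1
Step 2: length = 1
Step 3: length = 1
Step 4: length = 1
Step 5: length = 1
Step 6: length = 1
Step 7: length = 1

Answer: 1


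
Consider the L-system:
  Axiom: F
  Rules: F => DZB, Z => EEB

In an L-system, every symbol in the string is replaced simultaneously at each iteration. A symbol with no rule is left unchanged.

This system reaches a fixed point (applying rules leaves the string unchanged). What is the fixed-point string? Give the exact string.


Answer: DEEBB

Derivation:
Step 0: F
Step 1: DZB
Step 2: DEEBB
Step 3: DEEBB  (unchanged — fixed point at step 2)


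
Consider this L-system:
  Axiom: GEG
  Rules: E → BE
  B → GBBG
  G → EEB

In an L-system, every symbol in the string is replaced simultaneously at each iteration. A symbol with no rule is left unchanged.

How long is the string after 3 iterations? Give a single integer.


Step 0: length = 3
Step 1: length = 8
Step 2: length = 22
Step 3: length = 72

Answer: 72


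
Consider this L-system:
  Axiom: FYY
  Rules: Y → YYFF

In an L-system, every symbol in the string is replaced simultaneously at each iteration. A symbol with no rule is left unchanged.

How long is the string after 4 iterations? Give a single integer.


Step 0: length = 3
Step 1: length = 9
Step 2: length = 21
Step 3: length = 45
Step 4: length = 93

Answer: 93


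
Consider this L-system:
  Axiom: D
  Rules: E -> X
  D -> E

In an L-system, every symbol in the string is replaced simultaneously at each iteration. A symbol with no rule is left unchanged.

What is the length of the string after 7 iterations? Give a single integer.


Step 0: length = 1
Step 1: length = 1
Step 2: length = 1
Step 3: length = 1
Step 4: length = 1
Step 5: length = 1
Step 6: length = 1
Step 7: length = 1

Answer: 1


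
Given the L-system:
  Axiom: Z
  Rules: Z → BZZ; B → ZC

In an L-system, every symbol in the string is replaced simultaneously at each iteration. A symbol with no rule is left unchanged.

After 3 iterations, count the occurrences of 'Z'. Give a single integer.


Step 0: Z  (1 'Z')
Step 1: BZZ  (2 'Z')
Step 2: ZCBZZBZZ  (5 'Z')
Step 3: BZZCZCBZZBZZZCBZZBZZ  (12 'Z')

Answer: 12


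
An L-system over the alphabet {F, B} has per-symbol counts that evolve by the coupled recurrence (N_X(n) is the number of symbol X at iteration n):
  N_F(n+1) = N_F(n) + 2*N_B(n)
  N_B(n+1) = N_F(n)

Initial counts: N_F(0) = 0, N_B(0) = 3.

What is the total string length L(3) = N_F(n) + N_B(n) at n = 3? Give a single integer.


Step 0: N_F=0, N_B=3, L=3
Step 1: N_F=6, N_B=0, L=6
Step 2: N_F=6, N_B=6, L=12
Step 3: N_F=18, N_B=6, L=24

Answer: 24


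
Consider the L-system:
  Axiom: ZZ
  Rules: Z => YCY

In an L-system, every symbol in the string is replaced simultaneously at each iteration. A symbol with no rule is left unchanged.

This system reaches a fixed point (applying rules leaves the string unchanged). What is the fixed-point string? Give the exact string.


Answer: YCYYCY

Derivation:
Step 0: ZZ
Step 1: YCYYCY
Step 2: YCYYCY  (unchanged — fixed point at step 1)


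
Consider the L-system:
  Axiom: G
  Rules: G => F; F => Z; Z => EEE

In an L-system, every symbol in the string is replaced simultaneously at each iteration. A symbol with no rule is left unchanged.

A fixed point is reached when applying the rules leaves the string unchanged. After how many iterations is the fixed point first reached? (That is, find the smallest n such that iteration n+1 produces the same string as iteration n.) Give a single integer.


Answer: 3

Derivation:
Step 0: G
Step 1: F
Step 2: Z
Step 3: EEE
Step 4: EEE  (unchanged — fixed point at step 3)


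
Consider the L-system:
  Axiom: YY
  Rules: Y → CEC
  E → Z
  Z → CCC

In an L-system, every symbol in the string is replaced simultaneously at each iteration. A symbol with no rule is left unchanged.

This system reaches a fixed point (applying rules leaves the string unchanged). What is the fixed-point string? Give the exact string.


Answer: CCCCCCCCCC

Derivation:
Step 0: YY
Step 1: CECCEC
Step 2: CZCCZC
Step 3: CCCCCCCCCC
Step 4: CCCCCCCCCC  (unchanged — fixed point at step 3)


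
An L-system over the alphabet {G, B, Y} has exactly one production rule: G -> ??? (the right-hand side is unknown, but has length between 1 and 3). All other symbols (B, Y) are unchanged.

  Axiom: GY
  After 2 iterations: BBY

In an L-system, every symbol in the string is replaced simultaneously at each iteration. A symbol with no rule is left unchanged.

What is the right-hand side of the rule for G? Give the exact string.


Trying G -> BB:
  Step 0: GY
  Step 1: BBY
  Step 2: BBY
Matches the given result.

Answer: BB


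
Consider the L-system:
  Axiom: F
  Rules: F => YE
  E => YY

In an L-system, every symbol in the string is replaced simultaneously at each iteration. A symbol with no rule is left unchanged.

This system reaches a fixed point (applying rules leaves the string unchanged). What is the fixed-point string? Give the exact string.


Step 0: F
Step 1: YE
Step 2: YYY
Step 3: YYY  (unchanged — fixed point at step 2)

Answer: YYY


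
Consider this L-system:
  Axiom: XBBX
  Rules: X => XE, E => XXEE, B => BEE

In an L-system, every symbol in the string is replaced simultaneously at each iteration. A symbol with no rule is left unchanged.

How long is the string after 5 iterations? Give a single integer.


Step 0: length = 4
Step 1: length = 10
Step 2: length = 34
Step 3: length = 106
Step 4: length = 322
Step 5: length = 970

Answer: 970


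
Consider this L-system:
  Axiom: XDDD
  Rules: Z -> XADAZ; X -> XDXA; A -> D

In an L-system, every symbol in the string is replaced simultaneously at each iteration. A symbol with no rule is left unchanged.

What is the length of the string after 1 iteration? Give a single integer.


Answer: 7

Derivation:
Step 0: length = 4
Step 1: length = 7


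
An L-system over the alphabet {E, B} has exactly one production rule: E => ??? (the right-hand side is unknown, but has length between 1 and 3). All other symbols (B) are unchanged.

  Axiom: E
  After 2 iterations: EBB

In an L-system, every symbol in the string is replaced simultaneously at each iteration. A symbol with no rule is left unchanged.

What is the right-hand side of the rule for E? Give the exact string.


Trying E => EB:
  Step 0: E
  Step 1: EB
  Step 2: EBB
Matches the given result.

Answer: EB


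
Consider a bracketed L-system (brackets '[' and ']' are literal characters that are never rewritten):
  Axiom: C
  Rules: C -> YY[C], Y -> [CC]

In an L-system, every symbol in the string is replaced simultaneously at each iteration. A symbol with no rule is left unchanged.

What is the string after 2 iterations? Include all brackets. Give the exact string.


Answer: [CC][CC][YY[C]]

Derivation:
Step 0: C
Step 1: YY[C]
Step 2: [CC][CC][YY[C]]


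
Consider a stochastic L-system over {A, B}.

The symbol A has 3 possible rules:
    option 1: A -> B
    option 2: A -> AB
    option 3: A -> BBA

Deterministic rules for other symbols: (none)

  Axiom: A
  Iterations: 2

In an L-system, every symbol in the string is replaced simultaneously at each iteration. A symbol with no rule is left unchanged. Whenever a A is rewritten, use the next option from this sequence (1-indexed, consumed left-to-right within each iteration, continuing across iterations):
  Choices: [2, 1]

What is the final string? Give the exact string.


Step 0: A
Step 1: AB  (used choices [2])
Step 2: BB  (used choices [1])

Answer: BB


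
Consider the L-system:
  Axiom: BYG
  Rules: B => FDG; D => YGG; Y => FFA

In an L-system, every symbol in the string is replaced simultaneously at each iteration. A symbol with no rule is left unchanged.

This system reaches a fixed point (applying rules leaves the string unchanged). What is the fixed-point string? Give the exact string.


Step 0: BYG
Step 1: FDGFFAG
Step 2: FYGGGFFAG
Step 3: FFFAGGGFFAG
Step 4: FFFAGGGFFAG  (unchanged — fixed point at step 3)

Answer: FFFAGGGFFAG


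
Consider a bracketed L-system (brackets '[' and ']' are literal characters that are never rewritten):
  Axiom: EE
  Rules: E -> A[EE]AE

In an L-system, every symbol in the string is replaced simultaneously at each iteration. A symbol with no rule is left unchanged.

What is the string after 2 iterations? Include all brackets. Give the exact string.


Answer: A[A[EE]AEA[EE]AE]AA[EE]AEA[A[EE]AEA[EE]AE]AA[EE]AE

Derivation:
Step 0: EE
Step 1: A[EE]AEA[EE]AE
Step 2: A[A[EE]AEA[EE]AE]AA[EE]AEA[A[EE]AEA[EE]AE]AA[EE]AE


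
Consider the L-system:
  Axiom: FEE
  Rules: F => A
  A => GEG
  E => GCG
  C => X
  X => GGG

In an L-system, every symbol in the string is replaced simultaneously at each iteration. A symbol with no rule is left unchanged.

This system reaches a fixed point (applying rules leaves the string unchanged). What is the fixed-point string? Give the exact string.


Step 0: FEE
Step 1: AGCGGCG
Step 2: GEGGXGGXG
Step 3: GGCGGGGGGGGGGGG
Step 4: GGXGGGGGGGGGGGG
Step 5: GGGGGGGGGGGGGGGGG
Step 6: GGGGGGGGGGGGGGGGG  (unchanged — fixed point at step 5)

Answer: GGGGGGGGGGGGGGGGG


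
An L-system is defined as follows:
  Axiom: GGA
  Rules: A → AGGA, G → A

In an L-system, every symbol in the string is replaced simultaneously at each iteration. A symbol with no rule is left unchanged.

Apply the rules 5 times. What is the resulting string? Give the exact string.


Answer: AGGAAAAGGAAGGAAGGAAGGAAAAGGAAGGAAAAGGAAGGAAAAGGAAGGAAAAGGAAGGAAGGAAGGAAAAGGAAGGAAAAGGAAGGAAGGAAGGAAAAGGAAGGAAAAGGAAGGAAAAGGAAGGAAAAGGAAGGAAGGAAGGAAAAGGAAGGAAAAGGAAGGAAGGAAGGAAAAGGAAGGAAAAGGAAGGAAAAGGAAGGAAAAGGAAGGAAGGAAGGAAAAGGAAGGAAAAGGAAGGAAGGAAGGAAAAGGAAGGAAAAGGAAGGAAGGAAGGAAAAGGAAGGAAAAGGAAGGAAGGAAGGAAAAGGAAGGAAAAGGAAGGAAAAGGAAGGAAAAGGAAGGAAGGAAGGAAAAGGA

Derivation:
Step 0: GGA
Step 1: AAAGGA
Step 2: AGGAAGGAAGGAAAAGGA
Step 3: AGGAAAAGGAAGGAAAAGGAAGGAAAAGGAAGGAAGGAAGGAAAAGGA
Step 4: AGGAAAAGGAAGGAAGGAAGGAAAAGGAAGGAAAAGGAAGGAAGGAAGGAAAAGGAAGGAAAAGGAAGGAAGGAAGGAAAAGGAAGGAAAAGGAAGGAAAAGGAAGGAAAAGGAAGGAAGGAAGGAAAAGGA
Step 5: AGGAAAAGGAAGGAAGGAAGGAAAAGGAAGGAAAAGGAAGGAAAAGGAAGGAAAAGGAAGGAAGGAAGGAAAAGGAAGGAAAAGGAAGGAAGGAAGGAAAAGGAAGGAAAAGGAAGGAAAAGGAAGGAAAAGGAAGGAAGGAAGGAAAAGGAAGGAAAAGGAAGGAAGGAAGGAAAAGGAAGGAAAAGGAAGGAAAAGGAAGGAAAAGGAAGGAAGGAAGGAAAAGGAAGGAAAAGGAAGGAAGGAAGGAAAAGGAAGGAAAAGGAAGGAAGGAAGGAAAAGGAAGGAAAAGGAAGGAAGGAAGGAAAAGGAAGGAAAAGGAAGGAAAAGGAAGGAAAAGGAAGGAAGGAAGGAAAAGGA


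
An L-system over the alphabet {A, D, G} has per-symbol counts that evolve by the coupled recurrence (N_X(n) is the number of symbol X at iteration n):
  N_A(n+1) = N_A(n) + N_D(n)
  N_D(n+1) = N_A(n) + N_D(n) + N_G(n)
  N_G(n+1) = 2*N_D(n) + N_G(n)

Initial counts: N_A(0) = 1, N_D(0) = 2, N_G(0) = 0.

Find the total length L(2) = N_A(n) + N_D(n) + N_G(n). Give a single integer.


Step 0: N_A=1, N_D=2, N_G=0, L=3
Step 1: N_A=3, N_D=3, N_G=4, L=10
Step 2: N_A=6, N_D=10, N_G=10, L=26

Answer: 26


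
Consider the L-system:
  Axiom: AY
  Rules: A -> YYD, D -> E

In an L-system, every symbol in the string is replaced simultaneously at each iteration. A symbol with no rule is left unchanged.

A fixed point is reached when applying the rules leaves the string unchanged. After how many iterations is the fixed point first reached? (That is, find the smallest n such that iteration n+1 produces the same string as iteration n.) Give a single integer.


Answer: 2

Derivation:
Step 0: AY
Step 1: YYDY
Step 2: YYEY
Step 3: YYEY  (unchanged — fixed point at step 2)


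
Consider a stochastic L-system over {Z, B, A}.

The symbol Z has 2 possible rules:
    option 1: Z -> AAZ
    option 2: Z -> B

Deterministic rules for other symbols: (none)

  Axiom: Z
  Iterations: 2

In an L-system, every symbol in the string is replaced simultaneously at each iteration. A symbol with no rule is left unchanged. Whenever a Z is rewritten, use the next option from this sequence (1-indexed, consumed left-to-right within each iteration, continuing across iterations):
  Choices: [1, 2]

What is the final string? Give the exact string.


Answer: AAB

Derivation:
Step 0: Z
Step 1: AAZ  (used choices [1])
Step 2: AAB  (used choices [2])


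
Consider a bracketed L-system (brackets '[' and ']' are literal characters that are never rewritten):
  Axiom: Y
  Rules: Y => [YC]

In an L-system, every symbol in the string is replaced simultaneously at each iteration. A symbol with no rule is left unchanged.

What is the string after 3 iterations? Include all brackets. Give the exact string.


Answer: [[[YC]C]C]

Derivation:
Step 0: Y
Step 1: [YC]
Step 2: [[YC]C]
Step 3: [[[YC]C]C]


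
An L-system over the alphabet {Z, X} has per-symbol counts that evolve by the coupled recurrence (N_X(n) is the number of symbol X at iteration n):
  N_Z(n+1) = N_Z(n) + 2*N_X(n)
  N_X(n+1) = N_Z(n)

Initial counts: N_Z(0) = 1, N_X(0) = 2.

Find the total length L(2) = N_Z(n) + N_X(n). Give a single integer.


Answer: 12

Derivation:
Step 0: N_Z=1, N_X=2, L=3
Step 1: N_Z=5, N_X=1, L=6
Step 2: N_Z=7, N_X=5, L=12


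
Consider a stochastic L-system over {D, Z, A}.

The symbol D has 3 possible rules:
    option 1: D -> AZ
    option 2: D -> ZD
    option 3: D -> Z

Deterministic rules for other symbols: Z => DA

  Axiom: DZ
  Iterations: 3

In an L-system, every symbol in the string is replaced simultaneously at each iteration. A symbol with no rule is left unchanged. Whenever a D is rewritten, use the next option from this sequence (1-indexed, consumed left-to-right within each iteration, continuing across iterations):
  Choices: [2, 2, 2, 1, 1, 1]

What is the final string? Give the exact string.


Answer: AZADAAZDAAZA

Derivation:
Step 0: DZ
Step 1: ZDDA  (used choices [2])
Step 2: DAZDZDA  (used choices [2, 2])
Step 3: AZADAAZDAAZA  (used choices [1, 1, 1])


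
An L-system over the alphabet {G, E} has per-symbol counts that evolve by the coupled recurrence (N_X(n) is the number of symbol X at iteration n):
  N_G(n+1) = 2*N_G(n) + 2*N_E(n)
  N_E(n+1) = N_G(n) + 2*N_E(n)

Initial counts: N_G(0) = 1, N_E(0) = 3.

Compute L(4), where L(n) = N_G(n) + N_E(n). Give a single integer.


Answer: 608

Derivation:
Step 0: N_G=1, N_E=3, L=4
Step 1: N_G=8, N_E=7, L=15
Step 2: N_G=30, N_E=22, L=52
Step 3: N_G=104, N_E=74, L=178
Step 4: N_G=356, N_E=252, L=608


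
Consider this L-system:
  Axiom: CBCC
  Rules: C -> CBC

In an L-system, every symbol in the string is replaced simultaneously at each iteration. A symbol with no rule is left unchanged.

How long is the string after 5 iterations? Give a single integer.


Step 0: length = 4
Step 1: length = 10
Step 2: length = 22
Step 3: length = 46
Step 4: length = 94
Step 5: length = 190

Answer: 190


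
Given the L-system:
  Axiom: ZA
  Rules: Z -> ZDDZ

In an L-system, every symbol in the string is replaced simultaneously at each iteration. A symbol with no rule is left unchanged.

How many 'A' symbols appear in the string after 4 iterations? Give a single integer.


Step 0: ZA  (1 'A')
Step 1: ZDDZA  (1 'A')
Step 2: ZDDZDDZDDZA  (1 'A')
Step 3: ZDDZDDZDDZDDZDDZDDZDDZA  (1 'A')
Step 4: ZDDZDDZDDZDDZDDZDDZDDZDDZDDZDDZDDZDDZDDZDDZDDZA  (1 'A')

Answer: 1


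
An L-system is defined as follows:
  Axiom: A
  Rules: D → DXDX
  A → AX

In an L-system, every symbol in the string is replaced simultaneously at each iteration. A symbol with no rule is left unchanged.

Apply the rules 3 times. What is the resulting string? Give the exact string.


Step 0: A
Step 1: AX
Step 2: AXX
Step 3: AXXX

Answer: AXXX


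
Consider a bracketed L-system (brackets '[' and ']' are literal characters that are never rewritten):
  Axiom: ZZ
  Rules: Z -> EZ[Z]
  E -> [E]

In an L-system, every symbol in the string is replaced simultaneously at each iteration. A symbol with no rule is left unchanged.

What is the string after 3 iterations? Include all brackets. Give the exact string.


Answer: [[E]][E]EZ[Z][EZ[Z]][[E]EZ[Z][EZ[Z]]][[E]][E]EZ[Z][EZ[Z]][[E]EZ[Z][EZ[Z]]]

Derivation:
Step 0: ZZ
Step 1: EZ[Z]EZ[Z]
Step 2: [E]EZ[Z][EZ[Z]][E]EZ[Z][EZ[Z]]
Step 3: [[E]][E]EZ[Z][EZ[Z]][[E]EZ[Z][EZ[Z]]][[E]][E]EZ[Z][EZ[Z]][[E]EZ[Z][EZ[Z]]]


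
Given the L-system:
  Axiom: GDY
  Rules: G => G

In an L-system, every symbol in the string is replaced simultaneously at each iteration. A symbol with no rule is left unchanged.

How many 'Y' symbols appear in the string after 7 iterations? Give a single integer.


Step 0: GDY  (1 'Y')
Step 1: GDY  (1 'Y')
Step 2: GDY  (1 'Y')
Step 3: GDY  (1 'Y')
Step 4: GDY  (1 'Y')
Step 5: GDY  (1 'Y')
Step 6: GDY  (1 'Y')
Step 7: GDY  (1 'Y')

Answer: 1


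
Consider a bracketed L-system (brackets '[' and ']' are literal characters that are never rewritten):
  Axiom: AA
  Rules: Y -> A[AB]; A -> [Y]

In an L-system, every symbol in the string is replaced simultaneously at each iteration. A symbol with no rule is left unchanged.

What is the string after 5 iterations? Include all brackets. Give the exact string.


Answer: [[[Y][[Y]B]][[[Y][[Y]B]]B]][[[Y][[Y]B]][[[Y][[Y]B]]B]]

Derivation:
Step 0: AA
Step 1: [Y][Y]
Step 2: [A[AB]][A[AB]]
Step 3: [[Y][[Y]B]][[Y][[Y]B]]
Step 4: [[A[AB]][[A[AB]]B]][[A[AB]][[A[AB]]B]]
Step 5: [[[Y][[Y]B]][[[Y][[Y]B]]B]][[[Y][[Y]B]][[[Y][[Y]B]]B]]


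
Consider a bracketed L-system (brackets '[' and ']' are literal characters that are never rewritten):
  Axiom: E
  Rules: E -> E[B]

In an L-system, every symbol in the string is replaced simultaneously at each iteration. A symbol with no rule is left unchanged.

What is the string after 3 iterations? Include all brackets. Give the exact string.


Answer: E[B][B][B]

Derivation:
Step 0: E
Step 1: E[B]
Step 2: E[B][B]
Step 3: E[B][B][B]


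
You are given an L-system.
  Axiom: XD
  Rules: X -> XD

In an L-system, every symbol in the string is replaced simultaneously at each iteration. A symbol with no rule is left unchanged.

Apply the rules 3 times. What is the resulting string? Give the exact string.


Answer: XDDDD

Derivation:
Step 0: XD
Step 1: XDD
Step 2: XDDD
Step 3: XDDDD


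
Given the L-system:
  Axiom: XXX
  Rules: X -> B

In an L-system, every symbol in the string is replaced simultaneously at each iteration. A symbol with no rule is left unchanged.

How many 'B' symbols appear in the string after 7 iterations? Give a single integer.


Answer: 3

Derivation:
Step 0: XXX  (0 'B')
Step 1: BBB  (3 'B')
Step 2: BBB  (3 'B')
Step 3: BBB  (3 'B')
Step 4: BBB  (3 'B')
Step 5: BBB  (3 'B')
Step 6: BBB  (3 'B')
Step 7: BBB  (3 'B')


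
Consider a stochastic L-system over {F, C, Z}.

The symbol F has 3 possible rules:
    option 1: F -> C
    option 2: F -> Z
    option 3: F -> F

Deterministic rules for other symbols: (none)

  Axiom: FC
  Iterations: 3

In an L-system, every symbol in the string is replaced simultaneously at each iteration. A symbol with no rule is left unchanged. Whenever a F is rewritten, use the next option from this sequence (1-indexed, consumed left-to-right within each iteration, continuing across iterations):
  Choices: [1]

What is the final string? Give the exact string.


Answer: CC

Derivation:
Step 0: FC
Step 1: CC  (used choices [1])
Step 2: CC  (used choices [])
Step 3: CC  (used choices [])


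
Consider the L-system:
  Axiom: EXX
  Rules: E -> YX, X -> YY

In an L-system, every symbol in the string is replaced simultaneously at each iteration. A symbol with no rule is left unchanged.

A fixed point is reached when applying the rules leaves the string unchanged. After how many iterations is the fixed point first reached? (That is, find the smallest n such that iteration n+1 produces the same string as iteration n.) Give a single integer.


Step 0: EXX
Step 1: YXYYYY
Step 2: YYYYYYY
Step 3: YYYYYYY  (unchanged — fixed point at step 2)

Answer: 2


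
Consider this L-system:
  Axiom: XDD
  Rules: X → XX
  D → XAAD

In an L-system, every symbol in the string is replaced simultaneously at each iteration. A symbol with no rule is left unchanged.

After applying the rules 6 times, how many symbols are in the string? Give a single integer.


Step 0: length = 3
Step 1: length = 10
Step 2: length = 20
Step 3: length = 36
Step 4: length = 64
Step 5: length = 116
Step 6: length = 216

Answer: 216


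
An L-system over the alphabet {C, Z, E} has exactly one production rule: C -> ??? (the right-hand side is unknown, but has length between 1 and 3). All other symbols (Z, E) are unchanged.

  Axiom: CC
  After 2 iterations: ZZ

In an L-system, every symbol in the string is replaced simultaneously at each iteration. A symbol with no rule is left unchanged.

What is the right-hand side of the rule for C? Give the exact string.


Trying C -> Z:
  Step 0: CC
  Step 1: ZZ
  Step 2: ZZ
Matches the given result.

Answer: Z


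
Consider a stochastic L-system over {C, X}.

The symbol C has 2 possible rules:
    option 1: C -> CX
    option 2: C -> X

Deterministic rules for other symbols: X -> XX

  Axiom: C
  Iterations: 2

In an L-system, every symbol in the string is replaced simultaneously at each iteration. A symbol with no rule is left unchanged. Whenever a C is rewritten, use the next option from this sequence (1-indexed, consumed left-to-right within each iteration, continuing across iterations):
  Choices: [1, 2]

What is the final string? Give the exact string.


Answer: XXX

Derivation:
Step 0: C
Step 1: CX  (used choices [1])
Step 2: XXX  (used choices [2])


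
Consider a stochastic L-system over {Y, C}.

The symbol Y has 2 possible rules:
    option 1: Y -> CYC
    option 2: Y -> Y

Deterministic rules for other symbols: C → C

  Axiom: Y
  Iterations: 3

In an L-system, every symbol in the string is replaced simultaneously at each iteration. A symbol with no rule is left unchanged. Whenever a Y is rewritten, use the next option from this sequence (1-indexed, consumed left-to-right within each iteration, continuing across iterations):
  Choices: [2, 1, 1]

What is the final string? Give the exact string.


Step 0: Y
Step 1: Y  (used choices [2])
Step 2: CYC  (used choices [1])
Step 3: CCYCC  (used choices [1])

Answer: CCYCC


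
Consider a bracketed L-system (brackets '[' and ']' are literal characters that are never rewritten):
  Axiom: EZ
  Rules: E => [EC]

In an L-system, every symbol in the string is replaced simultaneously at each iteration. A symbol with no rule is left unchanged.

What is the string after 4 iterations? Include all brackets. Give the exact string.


Step 0: EZ
Step 1: [EC]Z
Step 2: [[EC]C]Z
Step 3: [[[EC]C]C]Z
Step 4: [[[[EC]C]C]C]Z

Answer: [[[[EC]C]C]C]Z


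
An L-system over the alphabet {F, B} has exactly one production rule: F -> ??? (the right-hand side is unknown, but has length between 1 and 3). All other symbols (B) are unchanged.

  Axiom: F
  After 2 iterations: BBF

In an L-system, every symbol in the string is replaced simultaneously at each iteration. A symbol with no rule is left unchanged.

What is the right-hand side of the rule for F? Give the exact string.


Answer: BF

Derivation:
Trying F -> BF:
  Step 0: F
  Step 1: BF
  Step 2: BBF
Matches the given result.


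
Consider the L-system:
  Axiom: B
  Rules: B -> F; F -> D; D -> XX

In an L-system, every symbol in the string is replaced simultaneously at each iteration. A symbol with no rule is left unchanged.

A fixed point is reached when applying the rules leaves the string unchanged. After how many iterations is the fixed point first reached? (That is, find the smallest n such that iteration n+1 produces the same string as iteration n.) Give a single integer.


Answer: 3

Derivation:
Step 0: B
Step 1: F
Step 2: D
Step 3: XX
Step 4: XX  (unchanged — fixed point at step 3)


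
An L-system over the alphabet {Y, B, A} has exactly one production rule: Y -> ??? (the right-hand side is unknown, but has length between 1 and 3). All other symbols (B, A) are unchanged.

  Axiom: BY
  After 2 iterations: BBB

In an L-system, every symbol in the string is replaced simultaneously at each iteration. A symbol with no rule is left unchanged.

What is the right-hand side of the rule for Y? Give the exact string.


Answer: BB

Derivation:
Trying Y -> BB:
  Step 0: BY
  Step 1: BBB
  Step 2: BBB
Matches the given result.


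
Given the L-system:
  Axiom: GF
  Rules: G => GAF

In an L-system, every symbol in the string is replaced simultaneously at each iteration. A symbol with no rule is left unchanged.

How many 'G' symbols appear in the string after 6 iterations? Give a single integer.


Step 0: GF  (1 'G')
Step 1: GAFF  (1 'G')
Step 2: GAFAFF  (1 'G')
Step 3: GAFAFAFF  (1 'G')
Step 4: GAFAFAFAFF  (1 'G')
Step 5: GAFAFAFAFAFF  (1 'G')
Step 6: GAFAFAFAFAFAFF  (1 'G')

Answer: 1


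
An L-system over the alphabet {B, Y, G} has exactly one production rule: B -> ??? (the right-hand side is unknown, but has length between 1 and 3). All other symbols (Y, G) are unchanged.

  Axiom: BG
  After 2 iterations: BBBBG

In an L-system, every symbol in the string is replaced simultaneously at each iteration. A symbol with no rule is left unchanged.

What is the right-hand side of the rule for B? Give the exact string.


Answer: BB

Derivation:
Trying B -> BB:
  Step 0: BG
  Step 1: BBG
  Step 2: BBBBG
Matches the given result.


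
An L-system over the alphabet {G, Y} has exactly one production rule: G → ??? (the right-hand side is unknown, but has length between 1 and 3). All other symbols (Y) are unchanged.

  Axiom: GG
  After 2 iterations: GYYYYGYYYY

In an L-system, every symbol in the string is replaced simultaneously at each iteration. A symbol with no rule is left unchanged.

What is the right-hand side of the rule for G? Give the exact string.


Answer: GYY

Derivation:
Trying G → GYY:
  Step 0: GG
  Step 1: GYYGYY
  Step 2: GYYYYGYYYY
Matches the given result.


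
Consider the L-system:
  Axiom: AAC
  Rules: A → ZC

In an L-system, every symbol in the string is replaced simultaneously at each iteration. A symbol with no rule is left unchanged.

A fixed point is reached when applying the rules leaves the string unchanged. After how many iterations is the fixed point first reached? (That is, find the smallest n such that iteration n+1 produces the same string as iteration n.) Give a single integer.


Step 0: AAC
Step 1: ZCZCC
Step 2: ZCZCC  (unchanged — fixed point at step 1)

Answer: 1


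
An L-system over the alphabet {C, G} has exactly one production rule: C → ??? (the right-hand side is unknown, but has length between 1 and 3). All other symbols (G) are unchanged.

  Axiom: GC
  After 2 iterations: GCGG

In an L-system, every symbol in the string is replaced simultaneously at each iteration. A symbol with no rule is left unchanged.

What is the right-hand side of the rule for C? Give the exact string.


Answer: CG

Derivation:
Trying C → CG:
  Step 0: GC
  Step 1: GCG
  Step 2: GCGG
Matches the given result.


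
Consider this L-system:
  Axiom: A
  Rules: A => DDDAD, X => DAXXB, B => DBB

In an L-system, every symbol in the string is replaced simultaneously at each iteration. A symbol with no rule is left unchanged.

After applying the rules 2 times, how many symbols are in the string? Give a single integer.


Step 0: length = 1
Step 1: length = 5
Step 2: length = 9

Answer: 9


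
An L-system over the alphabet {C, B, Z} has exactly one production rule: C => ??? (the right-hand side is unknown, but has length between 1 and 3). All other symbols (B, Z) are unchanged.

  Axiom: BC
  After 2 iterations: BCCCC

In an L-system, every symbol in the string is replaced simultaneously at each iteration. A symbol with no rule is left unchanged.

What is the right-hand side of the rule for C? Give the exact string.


Trying C => CC:
  Step 0: BC
  Step 1: BCC
  Step 2: BCCCC
Matches the given result.

Answer: CC


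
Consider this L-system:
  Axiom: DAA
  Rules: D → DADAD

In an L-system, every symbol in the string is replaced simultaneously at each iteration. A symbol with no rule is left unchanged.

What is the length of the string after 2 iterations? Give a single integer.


Answer: 19

Derivation:
Step 0: length = 3
Step 1: length = 7
Step 2: length = 19


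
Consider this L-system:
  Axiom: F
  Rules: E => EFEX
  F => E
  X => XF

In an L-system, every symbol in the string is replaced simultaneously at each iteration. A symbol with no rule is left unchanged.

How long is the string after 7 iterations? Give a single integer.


Answer: 521

Derivation:
Step 0: length = 1
Step 1: length = 1
Step 2: length = 4
Step 3: length = 11
Step 4: length = 29
Step 5: length = 76
Step 6: length = 199
Step 7: length = 521


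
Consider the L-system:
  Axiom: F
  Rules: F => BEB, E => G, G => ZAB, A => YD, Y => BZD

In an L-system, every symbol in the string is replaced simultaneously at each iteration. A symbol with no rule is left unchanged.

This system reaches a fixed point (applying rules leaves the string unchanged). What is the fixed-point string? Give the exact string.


Answer: BZBZDDBB

Derivation:
Step 0: F
Step 1: BEB
Step 2: BGB
Step 3: BZABB
Step 4: BZYDBB
Step 5: BZBZDDBB
Step 6: BZBZDDBB  (unchanged — fixed point at step 5)


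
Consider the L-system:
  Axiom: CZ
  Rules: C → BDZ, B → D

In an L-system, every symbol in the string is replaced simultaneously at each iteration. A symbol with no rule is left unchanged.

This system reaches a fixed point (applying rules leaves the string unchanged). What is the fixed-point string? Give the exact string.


Step 0: CZ
Step 1: BDZZ
Step 2: DDZZ
Step 3: DDZZ  (unchanged — fixed point at step 2)

Answer: DDZZ


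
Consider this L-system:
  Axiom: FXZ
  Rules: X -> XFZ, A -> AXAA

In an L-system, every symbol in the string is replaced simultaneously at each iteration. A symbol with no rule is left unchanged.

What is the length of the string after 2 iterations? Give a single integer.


Answer: 7

Derivation:
Step 0: length = 3
Step 1: length = 5
Step 2: length = 7


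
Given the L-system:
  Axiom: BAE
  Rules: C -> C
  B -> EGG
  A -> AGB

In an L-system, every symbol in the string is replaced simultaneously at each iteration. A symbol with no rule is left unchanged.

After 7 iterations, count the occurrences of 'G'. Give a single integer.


Step 0: BAE  (0 'G')
Step 1: EGGAGBE  (3 'G')
Step 2: EGGAGBGEGGE  (6 'G')
Step 3: EGGAGBGEGGGEGGE  (9 'G')
Step 4: EGGAGBGEGGGEGGGEGGE  (12 'G')
Step 5: EGGAGBGEGGGEGGGEGGGEGGE  (15 'G')
Step 6: EGGAGBGEGGGEGGGEGGGEGGGEGGE  (18 'G')
Step 7: EGGAGBGEGGGEGGGEGGGEGGGEGGGEGGE  (21 'G')

Answer: 21


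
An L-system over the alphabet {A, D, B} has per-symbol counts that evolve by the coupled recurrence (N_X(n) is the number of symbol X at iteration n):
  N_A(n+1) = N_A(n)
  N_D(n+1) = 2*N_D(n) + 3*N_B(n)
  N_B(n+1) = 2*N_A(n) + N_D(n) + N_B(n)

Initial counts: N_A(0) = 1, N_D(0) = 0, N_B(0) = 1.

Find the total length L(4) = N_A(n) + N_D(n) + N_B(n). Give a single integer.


Step 0: N_A=1, N_D=0, N_B=1, L=2
Step 1: N_A=1, N_D=3, N_B=3, L=7
Step 2: N_A=1, N_D=15, N_B=8, L=24
Step 3: N_A=1, N_D=54, N_B=25, L=80
Step 4: N_A=1, N_D=183, N_B=81, L=265

Answer: 265


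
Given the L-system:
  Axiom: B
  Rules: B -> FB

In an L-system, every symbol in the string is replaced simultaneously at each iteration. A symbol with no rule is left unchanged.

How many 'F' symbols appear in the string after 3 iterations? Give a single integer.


Answer: 3

Derivation:
Step 0: B  (0 'F')
Step 1: FB  (1 'F')
Step 2: FFB  (2 'F')
Step 3: FFFB  (3 'F')
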